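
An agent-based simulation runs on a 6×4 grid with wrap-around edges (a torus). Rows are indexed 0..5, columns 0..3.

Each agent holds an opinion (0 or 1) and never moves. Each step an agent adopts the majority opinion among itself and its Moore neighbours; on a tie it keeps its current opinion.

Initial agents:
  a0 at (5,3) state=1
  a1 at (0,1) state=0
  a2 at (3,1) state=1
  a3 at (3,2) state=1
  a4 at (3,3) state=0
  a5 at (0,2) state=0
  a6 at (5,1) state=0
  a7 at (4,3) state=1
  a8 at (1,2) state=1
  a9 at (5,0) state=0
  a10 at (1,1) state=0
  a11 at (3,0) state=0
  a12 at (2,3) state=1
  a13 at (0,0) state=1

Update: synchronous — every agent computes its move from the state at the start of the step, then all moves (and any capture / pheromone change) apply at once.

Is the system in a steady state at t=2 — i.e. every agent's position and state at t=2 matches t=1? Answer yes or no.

no

t=1: a0@(5,3):1 a1@(0,1):0 a2@(3,1):1 a3@(3,2):1 a4@(3,3):1 a5@(0,2):0 a6@(5,1):0 a7@(4,3):1 a8@(1,2):0 a9@(5,0):0 a10@(1,1):0 a11@(3,0):1 a12@(2,3):1 a13@(0,0):0
t=2: a0@(5,3):0 a1@(0,1):0 a2@(3,1):1 a3@(3,2):1 a4@(3,3):1 a5@(0,2):0 a6@(5,1):0 a7@(4,3):1 a8@(1,2):0 a9@(5,0):0 a10@(1,1):0 a11@(3,0):1 a12@(2,3):1 a13@(0,0):0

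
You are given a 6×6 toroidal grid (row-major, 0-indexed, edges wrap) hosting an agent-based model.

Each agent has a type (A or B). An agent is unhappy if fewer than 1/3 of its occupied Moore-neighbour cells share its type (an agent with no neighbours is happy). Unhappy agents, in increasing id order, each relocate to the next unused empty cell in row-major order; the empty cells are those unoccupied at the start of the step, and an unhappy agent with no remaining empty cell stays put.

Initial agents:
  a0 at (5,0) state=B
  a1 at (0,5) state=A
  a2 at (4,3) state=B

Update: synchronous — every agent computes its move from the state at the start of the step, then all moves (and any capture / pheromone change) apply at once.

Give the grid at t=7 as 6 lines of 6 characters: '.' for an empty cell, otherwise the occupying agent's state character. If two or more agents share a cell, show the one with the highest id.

BA....
......
......
......
...B..
......

t=1: a0@(0,0):B a1@(0,1):A a2@(4,3):B
t=2: a0@(0,2):B a1@(0,3):A a2@(4,3):B
t=3: a0@(0,0):B a1@(0,1):A a2@(4,3):B
t=4: a0@(0,2):B a1@(0,3):A a2@(4,3):B
t=5: a0@(0,0):B a1@(0,1):A a2@(4,3):B
t=6: a0@(0,2):B a1@(0,3):A a2@(4,3):B
t=7: a0@(0,0):B a1@(0,1):A a2@(4,3):B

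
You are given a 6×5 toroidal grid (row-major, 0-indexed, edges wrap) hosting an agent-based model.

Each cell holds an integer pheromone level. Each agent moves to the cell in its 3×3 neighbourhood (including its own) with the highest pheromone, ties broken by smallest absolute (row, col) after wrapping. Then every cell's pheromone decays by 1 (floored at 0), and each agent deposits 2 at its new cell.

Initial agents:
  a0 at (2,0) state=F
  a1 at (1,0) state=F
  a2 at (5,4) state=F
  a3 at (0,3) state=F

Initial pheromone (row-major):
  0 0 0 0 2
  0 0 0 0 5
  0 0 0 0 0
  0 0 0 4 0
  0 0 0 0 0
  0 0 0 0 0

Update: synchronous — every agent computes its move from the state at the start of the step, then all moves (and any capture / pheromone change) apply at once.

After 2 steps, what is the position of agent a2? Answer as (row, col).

(1, 4)

t=1: a0@(1,4) a1@(1,4) a2@(0,4) a3@(1,4) | pheromone: 0 0 0 0 3 / 0 0 0 0 10 / 0 0 0 0 0 / 0 0 0 3 0 / 0 0 0 0 0 / 0 0 0 0 0
t=2: a0@(1,4) a1@(1,4) a2@(1,4) a3@(1,4) | pheromone: 0 0 0 0 2 / 0 0 0 0 17 / 0 0 0 0 0 / 0 0 0 2 0 / 0 0 0 0 0 / 0 0 0 0 0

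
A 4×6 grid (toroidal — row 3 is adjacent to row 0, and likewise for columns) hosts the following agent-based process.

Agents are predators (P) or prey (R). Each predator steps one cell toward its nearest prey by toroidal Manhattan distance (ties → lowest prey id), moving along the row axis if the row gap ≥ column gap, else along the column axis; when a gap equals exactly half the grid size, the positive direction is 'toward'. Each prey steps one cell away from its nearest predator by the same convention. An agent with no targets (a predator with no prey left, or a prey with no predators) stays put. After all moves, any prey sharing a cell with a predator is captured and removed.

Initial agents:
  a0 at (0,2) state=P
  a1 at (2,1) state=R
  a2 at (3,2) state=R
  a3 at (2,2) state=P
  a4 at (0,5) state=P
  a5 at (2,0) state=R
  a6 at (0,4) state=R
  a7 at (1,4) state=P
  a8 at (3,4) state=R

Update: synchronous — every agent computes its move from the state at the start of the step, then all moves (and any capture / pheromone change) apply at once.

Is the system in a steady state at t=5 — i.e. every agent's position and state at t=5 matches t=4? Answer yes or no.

no

t=1: a0@(3,2):P a1@(2,0):R a2@(2,2):R a3@(2,1):P a4@(0,4):P a5@(2,5):R a6@(0,3):R a7@(0,4):P a8@(2,4):R
t=2: a0@(2,2):P a1@(2,5):R a2@(1,2):R a3@(2,0):P a4@(0,3):P a5@(2,4):R a6@(0,2):R a7@(0,3):P a8@(1,4):R
t=3: a0@(1,2):P a1@(2,4):R a3@(2,5):P a4@(0,2):P a6@(0,1):R a7@(0,2):P a8@(2,4):R
t=4: a0@(0,2):P a1@(2,3):R a3@(2,4):P a4@(0,1):P a6@(0,0):R a7@(0,1):P a8@(2,3):R
t=5: a0@(0,1):P a1@(2,2):R a3@(2,3):P a4@(0,0):P a6@(0,5):R a7@(0,0):P a8@(2,2):R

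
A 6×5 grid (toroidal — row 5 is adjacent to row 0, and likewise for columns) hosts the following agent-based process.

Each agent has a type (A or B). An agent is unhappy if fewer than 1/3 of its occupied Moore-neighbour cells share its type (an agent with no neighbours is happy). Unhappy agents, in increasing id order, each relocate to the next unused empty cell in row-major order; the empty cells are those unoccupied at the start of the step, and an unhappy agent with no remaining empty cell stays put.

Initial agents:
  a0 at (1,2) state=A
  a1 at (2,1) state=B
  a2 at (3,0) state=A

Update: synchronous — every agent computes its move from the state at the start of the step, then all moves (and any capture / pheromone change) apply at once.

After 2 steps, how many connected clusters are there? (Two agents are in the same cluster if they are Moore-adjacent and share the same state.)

t=1: a0@(0,0):A a1@(0,1):B a2@(0,2):A
t=2: a0@(0,3):A a1@(0,4):B a2@(1,0):A

3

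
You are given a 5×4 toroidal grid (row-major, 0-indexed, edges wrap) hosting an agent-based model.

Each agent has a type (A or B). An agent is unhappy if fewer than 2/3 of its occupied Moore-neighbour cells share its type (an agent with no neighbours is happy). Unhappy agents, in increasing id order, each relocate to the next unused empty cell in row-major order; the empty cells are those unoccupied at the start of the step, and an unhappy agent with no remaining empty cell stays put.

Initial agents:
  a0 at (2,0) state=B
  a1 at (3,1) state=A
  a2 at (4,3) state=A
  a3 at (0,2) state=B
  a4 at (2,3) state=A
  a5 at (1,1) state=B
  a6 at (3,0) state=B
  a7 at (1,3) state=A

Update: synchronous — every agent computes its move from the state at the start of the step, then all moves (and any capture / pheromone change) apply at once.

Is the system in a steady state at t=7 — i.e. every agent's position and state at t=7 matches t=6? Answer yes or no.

t=1: a0@(0,0):B a1@(0,1):A a2@(0,3):A a3@(1,0):B a4@(1,2):A a5@(1,1):B a6@(2,1):B a7@(2,2):A
t=2: a0@(0,2):B a1@(1,3):A a2@(2,0):A a3@(2,3):B a4@(3,0):A a5@(3,1):B a6@(3,2):B a7@(3,3):A
t=3: a0@(0,0):B a1@(0,1):A a2@(0,3):A a3@(1,0):B a4@(1,1):A a5@(1,2):B a6@(3,2):B a7@(2,1):A
t=4: a0@(0,2):B a1@(1,3):A a2@(2,0):A a3@(2,2):B a4@(2,3):A a5@(3,0):B a6@(3,1):B a7@(3,3):A
t=5: a0@(0,0):B a1@(0,1):A a2@(0,3):A a3@(1,0):B a4@(1,1):A a5@(1,2):B a6@(3,1):B a7@(2,1):A
t=6: a0@(0,2):B a1@(1,3):A a2@(2,0):A a3@(2,2):B a4@(2,3):A a5@(3,0):B a6@(3,2):B a7@(3,3):A
t=7: a0@(0,0):B a1@(0,1):A a2@(2,0):A a3@(0,3):B a4@(1,0):A a5@(1,1):B a6@(1,2):B a7@(2,1):A

no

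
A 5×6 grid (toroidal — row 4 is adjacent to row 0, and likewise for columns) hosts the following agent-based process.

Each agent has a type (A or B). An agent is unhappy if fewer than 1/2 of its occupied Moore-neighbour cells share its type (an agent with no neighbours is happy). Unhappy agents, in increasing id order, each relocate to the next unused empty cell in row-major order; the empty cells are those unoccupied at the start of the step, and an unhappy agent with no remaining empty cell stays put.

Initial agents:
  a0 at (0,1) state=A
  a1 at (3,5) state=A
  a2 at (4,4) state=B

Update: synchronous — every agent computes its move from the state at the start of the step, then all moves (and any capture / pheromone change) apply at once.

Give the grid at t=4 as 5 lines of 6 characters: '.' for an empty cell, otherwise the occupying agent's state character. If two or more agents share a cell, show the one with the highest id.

AA.B..
......
......
......
......

t=1: a0@(0,1):A a1@(0,0):A a2@(0,2):B
t=2: a0@(0,1):A a1@(0,0):A a2@(0,3):B
t=3: (unchanged — steady state)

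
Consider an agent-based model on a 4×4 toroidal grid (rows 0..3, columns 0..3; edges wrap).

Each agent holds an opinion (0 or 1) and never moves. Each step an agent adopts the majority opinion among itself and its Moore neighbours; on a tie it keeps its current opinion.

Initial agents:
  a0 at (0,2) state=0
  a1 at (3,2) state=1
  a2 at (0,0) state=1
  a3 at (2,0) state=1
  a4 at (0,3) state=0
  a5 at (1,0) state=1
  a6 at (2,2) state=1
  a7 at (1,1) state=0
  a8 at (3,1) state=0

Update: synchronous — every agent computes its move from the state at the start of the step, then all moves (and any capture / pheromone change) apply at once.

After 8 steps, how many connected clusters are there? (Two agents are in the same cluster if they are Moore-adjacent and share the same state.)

t=1: a0@(0,2):0 a1@(3,2):0 a2@(0,0):0 a3@(2,0):1 a4@(0,3):1 a5@(1,0):1 a6@(2,2):1 a7@(1,1):1 a8@(3,1):1
t=2: a0@(0,2):1 a1@(3,2):1 a2@(0,0):1 a3@(2,0):1 a4@(0,3):0 a5@(1,0):1 a6@(2,2):1 a7@(1,1):1 a8@(3,1):1
t=3: a0@(0,2):1 a1@(3,2):1 a2@(0,0):1 a3@(2,0):1 a4@(0,3):1 a5@(1,0):1 a6@(2,2):1 a7@(1,1):1 a8@(3,1):1
t=4: (unchanged — steady state)

1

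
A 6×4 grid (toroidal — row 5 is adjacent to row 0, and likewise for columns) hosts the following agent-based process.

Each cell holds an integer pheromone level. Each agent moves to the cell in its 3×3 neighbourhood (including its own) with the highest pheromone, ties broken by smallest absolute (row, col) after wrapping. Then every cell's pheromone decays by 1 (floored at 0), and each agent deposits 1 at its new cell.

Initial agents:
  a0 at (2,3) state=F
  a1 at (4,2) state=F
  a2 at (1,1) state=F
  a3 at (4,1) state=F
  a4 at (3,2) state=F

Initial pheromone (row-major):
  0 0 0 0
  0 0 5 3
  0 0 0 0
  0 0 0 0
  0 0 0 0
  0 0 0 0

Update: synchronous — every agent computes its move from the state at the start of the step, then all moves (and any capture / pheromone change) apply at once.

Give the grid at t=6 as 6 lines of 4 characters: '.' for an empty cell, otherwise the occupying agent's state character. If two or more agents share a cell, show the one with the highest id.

t=1: a0@(1,2) a1@(3,1) a2@(1,2) a3@(3,0) a4@(2,1) | pheromone: 0 0 0 0 / 0 0 6 2 / 0 1 0 0 / 1 1 0 0 / 0 0 0 0 / 0 0 0 0
t=2: a0@(1,2) a1@(2,1) a2@(1,2) a3@(2,1) a4@(1,2) | pheromone: 0 0 0 0 / 0 0 8 1 / 0 2 0 0 / 0 0 0 0 / 0 0 0 0 / 0 0 0 0
t=3: a0@(1,2) a1@(1,2) a2@(1,2) a3@(1,2) a4@(1,2) | pheromone: 0 0 0 0 / 0 0 12 0 / 0 1 0 0 / 0 0 0 0 / 0 0 0 0 / 0 0 0 0
t=4: a0@(1,2) a1@(1,2) a2@(1,2) a3@(1,2) a4@(1,2) | pheromone: 0 0 0 0 / 0 0 16 0 / 0 0 0 0 / 0 0 0 0 / 0 0 0 0 / 0 0 0 0
t=5: a0@(1,2) a1@(1,2) a2@(1,2) a3@(1,2) a4@(1,2) | pheromone: 0 0 0 0 / 0 0 20 0 / 0 0 0 0 / 0 0 0 0 / 0 0 0 0 / 0 0 0 0
t=6: a0@(1,2) a1@(1,2) a2@(1,2) a3@(1,2) a4@(1,2) | pheromone: 0 0 0 0 / 0 0 24 0 / 0 0 0 0 / 0 0 0 0 / 0 0 0 0 / 0 0 0 0

....
..F.
....
....
....
....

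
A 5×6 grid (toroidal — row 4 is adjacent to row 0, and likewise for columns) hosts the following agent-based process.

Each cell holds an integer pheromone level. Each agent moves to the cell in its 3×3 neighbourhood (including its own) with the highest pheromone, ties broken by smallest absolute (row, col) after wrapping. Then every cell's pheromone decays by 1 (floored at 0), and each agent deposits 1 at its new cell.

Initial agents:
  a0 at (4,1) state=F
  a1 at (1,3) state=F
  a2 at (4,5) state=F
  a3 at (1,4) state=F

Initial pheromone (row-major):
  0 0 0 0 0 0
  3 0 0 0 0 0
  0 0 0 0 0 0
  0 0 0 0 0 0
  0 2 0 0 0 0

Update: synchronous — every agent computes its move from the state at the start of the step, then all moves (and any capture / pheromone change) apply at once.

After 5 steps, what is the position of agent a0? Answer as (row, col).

(4, 1)

t=1: a0@(4,1) a1@(0,2) a2@(0,0) a3@(0,3) | pheromone: 1 0 1 1 0 0 / 2 0 0 0 0 0 / 0 0 0 0 0 0 / 0 0 0 0 0 0 / 0 2 0 0 0 0
t=2: a0@(4,1) a1@(4,1) a2@(1,0) a3@(0,2) | pheromone: 0 0 1 0 0 0 / 2 0 0 0 0 0 / 0 0 0 0 0 0 / 0 0 0 0 0 0 / 0 3 0 0 0 0
t=3: a0@(4,1) a1@(4,1) a2@(1,0) a3@(4,1) | pheromone: 0 0 0 0 0 0 / 2 0 0 0 0 0 / 0 0 0 0 0 0 / 0 0 0 0 0 0 / 0 5 0 0 0 0
t=4: a0@(4,1) a1@(4,1) a2@(1,0) a3@(4,1) | pheromone: 0 0 0 0 0 0 / 2 0 0 0 0 0 / 0 0 0 0 0 0 / 0 0 0 0 0 0 / 0 7 0 0 0 0
t=5: a0@(4,1) a1@(4,1) a2@(1,0) a3@(4,1) | pheromone: 0 0 0 0 0 0 / 2 0 0 0 0 0 / 0 0 0 0 0 0 / 0 0 0 0 0 0 / 0 9 0 0 0 0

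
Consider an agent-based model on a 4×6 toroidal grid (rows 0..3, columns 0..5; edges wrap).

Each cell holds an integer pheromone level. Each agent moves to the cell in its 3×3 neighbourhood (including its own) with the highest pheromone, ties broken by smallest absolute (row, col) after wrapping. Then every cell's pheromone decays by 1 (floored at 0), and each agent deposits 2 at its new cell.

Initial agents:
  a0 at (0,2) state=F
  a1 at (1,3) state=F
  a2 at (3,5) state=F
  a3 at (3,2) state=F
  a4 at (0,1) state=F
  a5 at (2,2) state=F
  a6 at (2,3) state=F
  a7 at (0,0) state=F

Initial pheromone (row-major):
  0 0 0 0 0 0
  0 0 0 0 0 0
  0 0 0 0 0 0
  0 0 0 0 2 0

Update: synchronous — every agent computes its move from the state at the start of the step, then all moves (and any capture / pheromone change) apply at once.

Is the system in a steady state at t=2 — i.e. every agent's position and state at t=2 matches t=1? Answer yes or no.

no

t=1: a0@(0,1) a1@(0,2) a2@(3,4) a3@(0,1) a4@(0,0) a5@(1,1) a6@(3,4) a7@(0,0) | pheromone: 4 4 2 0 0 0 / 0 2 0 0 0 0 / 0 0 0 0 0 0 / 0 0 0 0 5 0
t=2: a0@(0,0) a1@(0,1) a2@(3,4) a3@(0,0) a4@(0,0) a5@(0,0) a6@(3,4) a7@(0,0) | pheromone: 13 5 1 0 0 0 / 0 1 0 0 0 0 / 0 0 0 0 0 0 / 0 0 0 0 8 0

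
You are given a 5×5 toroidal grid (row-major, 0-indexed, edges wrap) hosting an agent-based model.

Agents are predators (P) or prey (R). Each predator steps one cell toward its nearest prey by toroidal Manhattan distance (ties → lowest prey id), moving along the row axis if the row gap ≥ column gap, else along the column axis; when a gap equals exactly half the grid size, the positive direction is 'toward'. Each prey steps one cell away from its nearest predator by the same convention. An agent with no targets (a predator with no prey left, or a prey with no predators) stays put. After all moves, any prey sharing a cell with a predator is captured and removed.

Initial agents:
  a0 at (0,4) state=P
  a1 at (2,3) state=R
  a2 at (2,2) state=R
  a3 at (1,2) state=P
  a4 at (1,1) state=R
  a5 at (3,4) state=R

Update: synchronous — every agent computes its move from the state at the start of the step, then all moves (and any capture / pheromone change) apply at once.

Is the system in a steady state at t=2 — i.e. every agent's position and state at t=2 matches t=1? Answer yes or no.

no

t=1: a0@(4,4):P a1@(3,3):R a2@(3,2):R a3@(2,2):P a4@(1,0):R a5@(2,4):R
t=2: a0@(3,4):P a1@(2,3):R a2@(4,2):R a3@(3,2):P a4@(2,0):R a5@(1,4):R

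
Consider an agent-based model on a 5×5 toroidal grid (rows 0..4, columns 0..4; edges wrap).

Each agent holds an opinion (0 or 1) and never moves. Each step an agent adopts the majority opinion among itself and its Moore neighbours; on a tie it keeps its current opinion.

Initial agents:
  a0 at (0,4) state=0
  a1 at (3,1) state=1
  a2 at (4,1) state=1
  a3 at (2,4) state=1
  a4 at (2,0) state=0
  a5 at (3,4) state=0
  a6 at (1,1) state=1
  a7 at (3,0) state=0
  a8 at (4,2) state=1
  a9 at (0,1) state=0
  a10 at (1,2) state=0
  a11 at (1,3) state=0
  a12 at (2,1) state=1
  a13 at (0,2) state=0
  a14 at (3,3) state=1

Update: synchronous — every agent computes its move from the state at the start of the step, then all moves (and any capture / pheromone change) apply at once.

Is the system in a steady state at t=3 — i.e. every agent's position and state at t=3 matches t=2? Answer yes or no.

t=1: a0@(0,4):0 a1@(3,1):1 a2@(4,1):1 a3@(2,4):0 a4@(2,0):1 a5@(3,4):0 a6@(1,1):0 a7@(3,0):1 a8@(4,2):1 a9@(0,1):0 a10@(1,2):0 a11@(1,3):0 a12@(2,1):1 a13@(0,2):0 a14@(3,3):1
t=2: a0@(0,4):0 a1@(3,1):1 a2@(4,1):1 a3@(2,4):0 a4@(2,0):1 a5@(3,4):1 a6@(1,1):0 a7@(3,0):1 a8@(4,2):1 a9@(0,1):0 a10@(1,2):0 a11@(1,3):0 a12@(2,1):1 a13@(0,2):0 a14@(3,3):1
t=3: a0@(0,4):0 a1@(3,1):1 a2@(4,1):1 a3@(2,4):1 a4@(2,0):1 a5@(3,4):1 a6@(1,1):0 a7@(3,0):1 a8@(4,2):1 a9@(0,1):0 a10@(1,2):0 a11@(1,3):0 a12@(2,1):1 a13@(0,2):0 a14@(3,3):1

no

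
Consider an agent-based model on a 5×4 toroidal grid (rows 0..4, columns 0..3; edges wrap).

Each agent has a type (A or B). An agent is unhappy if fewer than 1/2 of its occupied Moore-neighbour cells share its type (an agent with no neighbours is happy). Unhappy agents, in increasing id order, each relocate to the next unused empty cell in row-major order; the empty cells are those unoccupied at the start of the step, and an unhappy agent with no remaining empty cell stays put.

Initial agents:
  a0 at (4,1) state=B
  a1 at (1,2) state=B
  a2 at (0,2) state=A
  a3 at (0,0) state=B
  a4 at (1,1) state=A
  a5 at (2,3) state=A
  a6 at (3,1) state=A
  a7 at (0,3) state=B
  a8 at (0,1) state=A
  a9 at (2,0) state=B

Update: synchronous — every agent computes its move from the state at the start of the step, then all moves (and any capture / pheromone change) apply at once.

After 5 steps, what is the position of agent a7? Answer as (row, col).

t=1: a0@(1,0):B a1@(1,3):B a2@(2,1):A a3@(0,0):B a4@(2,2):A a5@(3,0):A a6@(3,2):A a7@(0,3):B a8@(3,3):A a9@(4,0):B
t=2: (unchanged — steady state)

(0, 3)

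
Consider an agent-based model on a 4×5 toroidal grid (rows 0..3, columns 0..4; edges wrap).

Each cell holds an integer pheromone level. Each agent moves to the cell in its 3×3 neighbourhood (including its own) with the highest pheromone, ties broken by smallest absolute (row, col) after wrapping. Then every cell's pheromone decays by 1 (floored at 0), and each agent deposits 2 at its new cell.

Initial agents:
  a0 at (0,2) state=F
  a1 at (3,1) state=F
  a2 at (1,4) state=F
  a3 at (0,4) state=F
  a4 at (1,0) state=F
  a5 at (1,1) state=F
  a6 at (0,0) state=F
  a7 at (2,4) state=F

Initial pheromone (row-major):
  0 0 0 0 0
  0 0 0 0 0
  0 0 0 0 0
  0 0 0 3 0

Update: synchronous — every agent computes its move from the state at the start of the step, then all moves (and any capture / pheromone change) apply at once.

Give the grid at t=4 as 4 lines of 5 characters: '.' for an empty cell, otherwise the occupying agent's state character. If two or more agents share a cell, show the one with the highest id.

F....
.....
.....
...F.

t=1: a0@(3,3) a1@(0,0) a2@(0,0) a3@(3,3) a4@(0,0) a5@(0,0) a6@(0,0) a7@(3,3) | pheromone: 10 0 0 0 0 / 0 0 0 0 0 / 0 0 0 0 0 / 0 0 0 8 0
t=2: a0@(3,3) a1@(0,0) a2@(0,0) a3@(3,3) a4@(0,0) a5@(0,0) a6@(0,0) a7@(3,3) | pheromone: 19 0 0 0 0 / 0 0 0 0 0 / 0 0 0 0 0 / 0 0 0 13 0
t=3: a0@(3,3) a1@(0,0) a2@(0,0) a3@(3,3) a4@(0,0) a5@(0,0) a6@(0,0) a7@(3,3) | pheromone: 28 0 0 0 0 / 0 0 0 0 0 / 0 0 0 0 0 / 0 0 0 18 0
t=4: a0@(3,3) a1@(0,0) a2@(0,0) a3@(3,3) a4@(0,0) a5@(0,0) a6@(0,0) a7@(3,3) | pheromone: 37 0 0 0 0 / 0 0 0 0 0 / 0 0 0 0 0 / 0 0 0 23 0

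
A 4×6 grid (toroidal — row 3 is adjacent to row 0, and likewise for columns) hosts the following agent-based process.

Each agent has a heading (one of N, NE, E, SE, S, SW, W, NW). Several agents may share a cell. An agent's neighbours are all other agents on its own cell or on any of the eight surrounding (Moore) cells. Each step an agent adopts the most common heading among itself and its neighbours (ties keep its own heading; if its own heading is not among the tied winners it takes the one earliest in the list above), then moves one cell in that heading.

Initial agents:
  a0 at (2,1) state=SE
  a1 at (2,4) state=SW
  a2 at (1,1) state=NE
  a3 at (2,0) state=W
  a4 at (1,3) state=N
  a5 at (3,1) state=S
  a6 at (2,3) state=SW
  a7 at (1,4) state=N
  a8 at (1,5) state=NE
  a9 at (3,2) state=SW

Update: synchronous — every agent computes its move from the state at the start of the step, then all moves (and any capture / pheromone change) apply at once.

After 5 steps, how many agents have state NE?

8

t=1: a0@(3,2):SE a1@(3,3):SW a2@(0,2):NE a3@(1,1):NE a4@(0,3):N a5@(0,1):S a6@(3,2):SW a7@(0,4):N a8@(0,0):NE a9@(0,1):SW
t=2: a0@(0,1):SW a1@(0,2):SW a2@(1,1):SW a3@(0,2):NE a4@(3,3):N a5@(3,2):NE a6@(0,1):SW a7@(3,4):N a8@(3,1):NE a9@(3,2):NE
t=3: a0@(1,0):SW a1@(1,1):SW a2@(2,0):SW a3@(3,3):NE a4@(2,4):NE a5@(2,3):NE a6@(1,0):SW a7@(2,4):N a8@(2,2):NE a9@(2,3):NE
t=4: a0@(2,5):SW a1@(2,0):SW a2@(3,5):SW a3@(2,4):NE a4@(1,5):NE a5@(1,4):NE a6@(2,5):SW a7@(1,5):NE a8@(1,3):NE a9@(1,4):NE
t=5: a0@(1,0):NE a1@(3,5):SW a2@(0,4):SW a3@(1,5):NE a4@(0,0):NE a5@(0,5):NE a6@(1,0):NE a7@(0,0):NE a8@(0,4):NE a9@(0,5):NE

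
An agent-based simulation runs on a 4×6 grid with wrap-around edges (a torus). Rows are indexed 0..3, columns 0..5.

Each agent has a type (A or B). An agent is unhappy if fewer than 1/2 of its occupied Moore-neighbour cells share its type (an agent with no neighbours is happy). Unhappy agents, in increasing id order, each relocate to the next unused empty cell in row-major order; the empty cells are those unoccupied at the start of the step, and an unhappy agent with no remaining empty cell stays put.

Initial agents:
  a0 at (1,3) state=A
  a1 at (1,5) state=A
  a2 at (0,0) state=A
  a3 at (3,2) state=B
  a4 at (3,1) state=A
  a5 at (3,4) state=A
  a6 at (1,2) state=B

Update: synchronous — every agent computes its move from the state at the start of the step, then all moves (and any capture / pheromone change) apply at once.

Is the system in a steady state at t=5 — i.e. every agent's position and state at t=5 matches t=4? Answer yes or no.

t=1: a0@(0,1):A a1@(1,5):A a2@(0,0):A a3@(0,2):B a4@(3,1):A a5@(3,4):A a6@(0,3):B
t=2: a0@(0,1):A a1@(1,5):A a2@(0,0):A a3@(0,4):B a4@(3,1):A a5@(0,5):A a6@(0,3):B
t=3: a0@(0,1):A a1@(1,5):A a2@(0,0):A a3@(0,2):B a4@(3,1):A a5@(0,5):A a6@(0,3):B
t=4: a0@(0,1):A a1@(1,5):A a2@(0,0):A a3@(0,4):B a4@(3,1):A a5@(0,5):A a6@(0,3):B
t=5: a0@(0,1):A a1@(1,5):A a2@(0,0):A a3@(0,2):B a4@(3,1):A a5@(0,5):A a6@(0,3):B

no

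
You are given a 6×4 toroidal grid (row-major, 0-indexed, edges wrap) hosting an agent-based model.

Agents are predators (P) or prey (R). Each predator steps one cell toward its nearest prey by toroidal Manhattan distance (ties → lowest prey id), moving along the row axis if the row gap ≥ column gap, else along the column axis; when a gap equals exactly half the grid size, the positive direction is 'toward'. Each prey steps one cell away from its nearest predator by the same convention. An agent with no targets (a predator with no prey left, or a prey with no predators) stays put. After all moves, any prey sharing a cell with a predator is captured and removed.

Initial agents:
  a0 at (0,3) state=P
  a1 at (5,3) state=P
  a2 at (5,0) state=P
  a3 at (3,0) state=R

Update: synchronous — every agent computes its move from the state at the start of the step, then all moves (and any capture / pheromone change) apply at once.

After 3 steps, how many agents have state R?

t=1: a0@(1,3):P a1@(4,3):P a2@(4,0):P a3@(2,0):R
t=2: a0@(2,3):P a1@(3,3):P a2@(3,0):P
t=3: (unchanged — steady state)

0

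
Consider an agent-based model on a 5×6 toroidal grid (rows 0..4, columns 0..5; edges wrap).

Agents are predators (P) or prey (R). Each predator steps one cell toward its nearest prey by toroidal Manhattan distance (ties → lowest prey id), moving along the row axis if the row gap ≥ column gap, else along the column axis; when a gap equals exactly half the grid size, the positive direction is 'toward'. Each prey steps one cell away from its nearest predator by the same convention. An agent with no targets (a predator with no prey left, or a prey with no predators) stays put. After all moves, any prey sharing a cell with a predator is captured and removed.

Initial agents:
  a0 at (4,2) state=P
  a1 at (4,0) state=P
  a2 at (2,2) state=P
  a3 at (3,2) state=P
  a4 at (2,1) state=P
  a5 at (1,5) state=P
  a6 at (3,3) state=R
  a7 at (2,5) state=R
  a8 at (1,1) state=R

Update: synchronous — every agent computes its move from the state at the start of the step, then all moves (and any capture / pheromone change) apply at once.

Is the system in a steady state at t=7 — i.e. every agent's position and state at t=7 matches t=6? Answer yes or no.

t=1: a0@(3,2):P a1@(3,0):P a2@(3,2):P a3@(3,3):P a4@(1,1):P a5@(2,5):P a6@(3,4):R a7@(3,5):R a8@(0,1):R
t=2: a0@(3,3):P a1@(3,5):P a2@(3,3):P a3@(3,4):P a4@(0,1):P a5@(3,5):P a8@(4,1):R
t=3: a0@(3,2):P a1@(3,0):P a2@(3,2):P a3@(3,5):P a4@(4,1):P a5@(3,0):P a8@(3,1):R
t=4: a0@(3,1):P a1@(3,1):P a2@(3,1):P a3@(3,0):P a4@(3,1):P a5@(3,1):P
t=5: (unchanged — steady state)

yes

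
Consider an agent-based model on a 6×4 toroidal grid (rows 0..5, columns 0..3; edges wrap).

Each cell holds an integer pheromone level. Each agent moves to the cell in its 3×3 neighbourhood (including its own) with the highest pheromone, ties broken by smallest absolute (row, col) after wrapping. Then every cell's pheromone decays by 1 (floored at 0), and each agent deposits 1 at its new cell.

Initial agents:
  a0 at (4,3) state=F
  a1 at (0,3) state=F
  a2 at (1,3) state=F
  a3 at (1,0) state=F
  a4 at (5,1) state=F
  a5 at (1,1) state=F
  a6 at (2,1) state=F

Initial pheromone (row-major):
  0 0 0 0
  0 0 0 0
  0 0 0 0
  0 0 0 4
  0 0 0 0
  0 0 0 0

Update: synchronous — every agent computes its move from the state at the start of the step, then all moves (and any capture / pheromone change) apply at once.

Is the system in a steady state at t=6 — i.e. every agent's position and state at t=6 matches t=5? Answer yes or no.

t=1: a0@(3,3) a1@(0,0) a2@(0,0) a3@(0,0) a4@(0,0) a5@(0,0) a6@(1,0) | pheromone: 5 0 0 0 / 1 0 0 0 / 0 0 0 0 / 0 0 0 4 / 0 0 0 0 / 0 0 0 0
t=2: a0@(3,3) a1@(0,0) a2@(0,0) a3@(0,0) a4@(0,0) a5@(0,0) a6@(0,0) | pheromone: 10 0 0 0 / 0 0 0 0 / 0 0 0 0 / 0 0 0 4 / 0 0 0 0 / 0 0 0 0
t=3: a0@(3,3) a1@(0,0) a2@(0,0) a3@(0,0) a4@(0,0) a5@(0,0) a6@(0,0) | pheromone: 15 0 0 0 / 0 0 0 0 / 0 0 0 0 / 0 0 0 4 / 0 0 0 0 / 0 0 0 0
t=4: a0@(3,3) a1@(0,0) a2@(0,0) a3@(0,0) a4@(0,0) a5@(0,0) a6@(0,0) | pheromone: 20 0 0 0 / 0 0 0 0 / 0 0 0 0 / 0 0 0 4 / 0 0 0 0 / 0 0 0 0
t=5: a0@(3,3) a1@(0,0) a2@(0,0) a3@(0,0) a4@(0,0) a5@(0,0) a6@(0,0) | pheromone: 25 0 0 0 / 0 0 0 0 / 0 0 0 0 / 0 0 0 4 / 0 0 0 0 / 0 0 0 0
t=6: a0@(3,3) a1@(0,0) a2@(0,0) a3@(0,0) a4@(0,0) a5@(0,0) a6@(0,0) | pheromone: 30 0 0 0 / 0 0 0 0 / 0 0 0 0 / 0 0 0 4 / 0 0 0 0 / 0 0 0 0

yes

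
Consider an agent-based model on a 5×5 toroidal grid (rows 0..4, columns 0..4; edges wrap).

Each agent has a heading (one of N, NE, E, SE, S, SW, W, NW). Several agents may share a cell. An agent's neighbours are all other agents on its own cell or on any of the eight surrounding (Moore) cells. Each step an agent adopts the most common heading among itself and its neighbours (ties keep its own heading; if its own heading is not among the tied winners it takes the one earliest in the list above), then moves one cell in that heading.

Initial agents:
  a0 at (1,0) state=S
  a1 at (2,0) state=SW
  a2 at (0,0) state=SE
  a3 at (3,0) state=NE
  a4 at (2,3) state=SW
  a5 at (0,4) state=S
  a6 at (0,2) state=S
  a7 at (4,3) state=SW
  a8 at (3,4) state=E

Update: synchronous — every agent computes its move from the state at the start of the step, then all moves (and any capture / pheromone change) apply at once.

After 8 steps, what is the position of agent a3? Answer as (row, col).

(4, 1)

t=1: a0@(2,0):S a1@(3,4):SW a2@(1,0):S a3@(2,1):NE a4@(3,2):SW a5@(1,4):S a6@(1,2):S a7@(0,3):S a8@(4,3):SW
t=2: a0@(3,0):S a1@(4,3):SW a2@(2,0):S a3@(3,1):S a4@(4,1):SW a5@(2,4):S a6@(2,2):S a7@(1,3):S a8@(0,2):SW
t=3: a0@(4,0):S a1@(0,2):SW a2@(3,0):S a3@(4,1):S a4@(0,0):SW a5@(3,4):S a6@(3,2):S a7@(2,3):S a8@(1,1):SW
t=4: a0@(0,0):S a1@(1,1):SW a2@(4,0):S a3@(0,1):S a4@(1,4):SW a5@(4,4):S a6@(4,2):S a7@(3,3):S a8@(2,0):SW
t=5: a0@(1,0):S a1@(2,0):SW a2@(0,0):S a3@(1,1):S a4@(2,3):SW a5@(0,4):S a6@(0,2):S a7@(4,3):S a8@(3,4):SW
t=6: a0@(2,0):S a1@(3,4):SW a2@(1,0):S a3@(2,1):S a4@(3,2):SW a5@(1,4):S a6@(1,2):S a7@(0,3):S a8@(4,3):SW
t=7: a0@(3,0):S a1@(4,3):SW a2@(2,0):S a3@(3,1):S a4@(4,1):SW a5@(2,4):S a6@(2,2):S a7@(1,3):S a8@(0,2):SW
t=8: a0@(4,0):S a1@(0,2):SW a2@(3,0):S a3@(4,1):S a4@(0,0):SW a5@(3,4):S a6@(3,2):S a7@(2,3):S a8@(1,1):SW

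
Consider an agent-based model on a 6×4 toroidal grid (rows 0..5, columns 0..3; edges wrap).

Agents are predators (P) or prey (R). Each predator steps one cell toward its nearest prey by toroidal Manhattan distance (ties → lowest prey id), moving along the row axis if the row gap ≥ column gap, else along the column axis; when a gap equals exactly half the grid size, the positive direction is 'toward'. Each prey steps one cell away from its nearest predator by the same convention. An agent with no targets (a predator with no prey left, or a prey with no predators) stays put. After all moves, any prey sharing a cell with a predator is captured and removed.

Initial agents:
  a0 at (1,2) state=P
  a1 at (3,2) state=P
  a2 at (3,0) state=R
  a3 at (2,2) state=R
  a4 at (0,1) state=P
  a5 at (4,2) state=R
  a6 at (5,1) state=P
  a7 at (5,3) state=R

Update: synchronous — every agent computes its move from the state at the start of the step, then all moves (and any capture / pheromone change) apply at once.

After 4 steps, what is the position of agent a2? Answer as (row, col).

(0, 3)

t=1: a0@(2,2):P a1@(2,2):P a2@(3,3):R a3@(3,2):R a4@(1,1):P a5@(5,2):R a6@(4,1):P a7@(5,2):R
t=2: a0@(3,2):P a1@(3,2):P a2@(4,3):R a3@(4,2):R a4@(2,1):P a5@(0,2):R a6@(3,1):P a7@(0,2):R
t=3: a0@(4,2):P a1@(4,2):P a2@(5,3):R a3@(5,2):R a4@(3,1):P a5@(5,2):R a6@(4,1):P a7@(5,2):R
t=4: a0@(5,2):P a1@(5,2):P a2@(0,3):R a3@(0,2):R a4@(4,1):P a5@(0,2):R a6@(5,1):P a7@(0,2):R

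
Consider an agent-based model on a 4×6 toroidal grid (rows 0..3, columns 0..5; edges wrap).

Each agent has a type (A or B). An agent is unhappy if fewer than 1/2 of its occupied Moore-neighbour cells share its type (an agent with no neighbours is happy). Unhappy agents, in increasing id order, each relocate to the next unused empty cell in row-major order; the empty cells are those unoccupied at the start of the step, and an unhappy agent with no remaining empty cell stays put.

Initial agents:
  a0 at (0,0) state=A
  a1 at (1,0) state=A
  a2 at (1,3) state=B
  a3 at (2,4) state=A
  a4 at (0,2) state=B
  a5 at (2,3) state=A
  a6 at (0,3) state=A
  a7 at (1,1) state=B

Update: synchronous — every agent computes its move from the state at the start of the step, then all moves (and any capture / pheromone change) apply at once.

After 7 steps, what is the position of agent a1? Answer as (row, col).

(0, 1)

t=1: a0@(0,0):A a1@(1,0):A a2@(0,1):B a3@(2,4):A a4@(0,2):B a5@(2,3):A a6@(0,4):A a7@(0,5):B
t=2: a0@(0,3):A a1@(1,1):A a2@(1,2):B a3@(2,4):A a4@(0,2):B a5@(2,3):A a6@(1,3):A a7@(1,4):B
t=3: a0@(0,0):A a1@(0,1):A a2@(0,4):B a3@(2,4):A a4@(0,5):B a5@(2,3):A a6@(1,3):A a7@(1,0):B
t=4: a0@(0,2):A a1@(0,1):A a2@(0,4):B a3@(2,4):A a4@(0,5):B a5@(2,3):A a6@(1,3):A a7@(0,3):B
t=5: a0@(0,2):A a1@(0,1):A a2@(0,4):B a3@(2,4):A a4@(0,5):B a5@(2,3):A a6@(1,3):A a7@(0,0):B
t=6: (unchanged — steady state)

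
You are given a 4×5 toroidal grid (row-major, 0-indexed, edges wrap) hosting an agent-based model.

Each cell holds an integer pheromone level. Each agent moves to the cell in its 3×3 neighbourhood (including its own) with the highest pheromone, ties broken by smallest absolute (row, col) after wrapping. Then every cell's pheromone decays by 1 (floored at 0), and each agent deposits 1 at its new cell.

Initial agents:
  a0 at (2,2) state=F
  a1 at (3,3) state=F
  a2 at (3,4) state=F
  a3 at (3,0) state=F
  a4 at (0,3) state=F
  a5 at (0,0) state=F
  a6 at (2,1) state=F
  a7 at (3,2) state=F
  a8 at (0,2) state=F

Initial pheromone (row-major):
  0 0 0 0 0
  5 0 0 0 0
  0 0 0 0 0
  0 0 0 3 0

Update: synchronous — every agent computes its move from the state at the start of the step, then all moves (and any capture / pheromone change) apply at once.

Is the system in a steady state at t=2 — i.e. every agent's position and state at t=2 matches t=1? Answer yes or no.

t=1: a0@(3,3) a1@(3,3) a2@(3,3) a3@(0,0) a4@(3,3) a5@(1,0) a6@(1,0) a7@(3,3) a8@(3,3) | pheromone: 1 0 0 0 0 / 6 0 0 0 0 / 0 0 0 0 0 / 0 0 0 8 0
t=2: a0@(3,3) a1@(3,3) a2@(3,3) a3@(1,0) a4@(3,3) a5@(1,0) a6@(1,0) a7@(3,3) a8@(3,3) | pheromone: 0 0 0 0 0 / 8 0 0 0 0 / 0 0 0 0 0 / 0 0 0 13 0

no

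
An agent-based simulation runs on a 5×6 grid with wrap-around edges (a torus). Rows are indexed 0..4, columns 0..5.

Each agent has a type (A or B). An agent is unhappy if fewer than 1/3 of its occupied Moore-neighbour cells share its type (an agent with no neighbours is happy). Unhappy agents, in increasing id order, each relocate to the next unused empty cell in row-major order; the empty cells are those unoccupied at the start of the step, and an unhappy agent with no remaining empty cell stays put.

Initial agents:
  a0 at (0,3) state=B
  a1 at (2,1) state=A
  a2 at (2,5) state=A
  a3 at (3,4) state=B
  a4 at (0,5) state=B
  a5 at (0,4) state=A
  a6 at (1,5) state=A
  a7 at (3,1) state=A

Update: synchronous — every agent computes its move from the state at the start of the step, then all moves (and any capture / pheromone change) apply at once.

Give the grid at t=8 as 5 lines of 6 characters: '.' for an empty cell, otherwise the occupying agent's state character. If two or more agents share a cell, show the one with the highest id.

t=1: a0@(0,0):B a1@(2,1):A a2@(2,5):A a3@(0,1):B a4@(0,2):B a5@(0,4):A a6@(1,5):A a7@(3,1):A
t=2: (unchanged — steady state)

BBB.A.
.....A
.A...A
.A....
......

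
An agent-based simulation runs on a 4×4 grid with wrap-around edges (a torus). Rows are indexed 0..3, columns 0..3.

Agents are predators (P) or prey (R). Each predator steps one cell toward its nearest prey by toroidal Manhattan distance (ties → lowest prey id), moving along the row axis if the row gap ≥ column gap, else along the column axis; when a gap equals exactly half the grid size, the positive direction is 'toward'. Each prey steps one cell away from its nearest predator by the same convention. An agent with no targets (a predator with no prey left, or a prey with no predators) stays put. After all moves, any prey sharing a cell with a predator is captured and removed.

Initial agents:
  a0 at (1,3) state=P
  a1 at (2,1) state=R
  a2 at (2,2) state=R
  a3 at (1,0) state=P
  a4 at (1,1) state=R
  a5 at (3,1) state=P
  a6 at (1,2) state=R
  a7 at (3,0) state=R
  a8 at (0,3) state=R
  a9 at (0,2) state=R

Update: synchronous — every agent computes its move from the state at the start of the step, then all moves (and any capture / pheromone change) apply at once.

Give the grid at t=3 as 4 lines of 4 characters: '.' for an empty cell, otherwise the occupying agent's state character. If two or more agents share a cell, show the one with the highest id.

....
....
R.PP
..P.

t=1: a0@(1,2):P a2@(3,2):R a3@(1,1):P a5@(2,1):P a7@(3,3):R a8@(3,3):R a9@(3,2):R
t=2: a0@(2,2):P a3@(2,1):P a5@(3,1):P a7@(2,3):R a8@(2,3):R
t=3: a0@(2,3):P a3@(2,2):P a5@(3,2):P a7@(2,0):R a8@(2,0):R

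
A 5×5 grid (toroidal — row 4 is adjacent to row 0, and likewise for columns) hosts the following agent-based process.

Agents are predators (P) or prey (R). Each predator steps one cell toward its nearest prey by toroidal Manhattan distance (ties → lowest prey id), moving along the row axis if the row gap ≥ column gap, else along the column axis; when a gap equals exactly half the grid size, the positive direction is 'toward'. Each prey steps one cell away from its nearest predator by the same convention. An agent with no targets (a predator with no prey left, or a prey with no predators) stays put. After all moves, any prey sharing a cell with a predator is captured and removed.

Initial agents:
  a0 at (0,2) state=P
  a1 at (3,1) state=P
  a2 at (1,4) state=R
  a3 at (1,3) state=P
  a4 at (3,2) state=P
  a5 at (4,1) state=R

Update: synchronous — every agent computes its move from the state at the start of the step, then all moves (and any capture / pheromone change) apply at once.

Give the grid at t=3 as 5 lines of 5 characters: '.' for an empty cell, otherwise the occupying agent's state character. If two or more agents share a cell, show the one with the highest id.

t=1: a0@(4,2):P a1@(4,1):P a2@(1,0):R a3@(1,4):P a4@(4,2):P a5@(0,1):R
t=2: a0@(0,2):P a1@(0,1):P a2@(1,1):R a3@(1,0):P a4@(0,2):P a5@(1,1):R
t=3: a0@(1,2):P a1@(1,1):P a2@(2,1):R a3@(1,1):P a4@(1,2):P a5@(2,1):R

.....
.PP..
.R...
.....
.....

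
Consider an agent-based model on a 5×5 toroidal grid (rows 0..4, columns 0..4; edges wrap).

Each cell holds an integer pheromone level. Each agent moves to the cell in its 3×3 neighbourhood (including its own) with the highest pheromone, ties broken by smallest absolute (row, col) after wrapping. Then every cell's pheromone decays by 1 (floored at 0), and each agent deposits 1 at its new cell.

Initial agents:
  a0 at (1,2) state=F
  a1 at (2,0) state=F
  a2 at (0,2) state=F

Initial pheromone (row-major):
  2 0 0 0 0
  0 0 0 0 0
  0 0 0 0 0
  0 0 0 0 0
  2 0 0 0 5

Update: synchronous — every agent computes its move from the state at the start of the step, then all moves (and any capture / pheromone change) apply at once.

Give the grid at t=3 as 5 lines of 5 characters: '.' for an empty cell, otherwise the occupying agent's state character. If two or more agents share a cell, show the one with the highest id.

.F...
.....
.....
.....
.....

t=1: a0@(0,1) a1@(1,0) a2@(0,1) | pheromone: 1 2 0 0 0 / 1 0 0 0 0 / 0 0 0 0 0 / 0 0 0 0 0 / 1 0 0 0 4
t=2: a0@(0,1) a1@(0,1) a2@(0,1) | pheromone: 0 4 0 0 0 / 0 0 0 0 0 / 0 0 0 0 0 / 0 0 0 0 0 / 0 0 0 0 3
t=3: a0@(0,1) a1@(0,1) a2@(0,1) | pheromone: 0 6 0 0 0 / 0 0 0 0 0 / 0 0 0 0 0 / 0 0 0 0 0 / 0 0 0 0 2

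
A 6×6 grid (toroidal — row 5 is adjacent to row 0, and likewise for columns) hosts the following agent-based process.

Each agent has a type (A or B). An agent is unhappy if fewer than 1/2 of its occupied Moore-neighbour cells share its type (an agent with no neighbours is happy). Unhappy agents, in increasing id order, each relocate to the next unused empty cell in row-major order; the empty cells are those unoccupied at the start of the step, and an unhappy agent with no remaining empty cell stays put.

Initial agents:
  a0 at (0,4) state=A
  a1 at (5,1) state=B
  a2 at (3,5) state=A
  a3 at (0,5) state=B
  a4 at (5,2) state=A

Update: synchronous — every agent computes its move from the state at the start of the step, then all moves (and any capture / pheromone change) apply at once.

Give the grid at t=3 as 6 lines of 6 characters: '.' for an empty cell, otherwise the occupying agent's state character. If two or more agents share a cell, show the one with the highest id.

t=1: a0@(0,0):A a1@(0,1):B a2@(3,5):A a3@(0,2):B a4@(0,3):A
t=2: a0@(0,4):A a1@(0,1):B a2@(3,5):A a3@(0,2):B a4@(0,5):A
t=3: (unchanged — steady state)

.BB.AA
......
......
.....A
......
......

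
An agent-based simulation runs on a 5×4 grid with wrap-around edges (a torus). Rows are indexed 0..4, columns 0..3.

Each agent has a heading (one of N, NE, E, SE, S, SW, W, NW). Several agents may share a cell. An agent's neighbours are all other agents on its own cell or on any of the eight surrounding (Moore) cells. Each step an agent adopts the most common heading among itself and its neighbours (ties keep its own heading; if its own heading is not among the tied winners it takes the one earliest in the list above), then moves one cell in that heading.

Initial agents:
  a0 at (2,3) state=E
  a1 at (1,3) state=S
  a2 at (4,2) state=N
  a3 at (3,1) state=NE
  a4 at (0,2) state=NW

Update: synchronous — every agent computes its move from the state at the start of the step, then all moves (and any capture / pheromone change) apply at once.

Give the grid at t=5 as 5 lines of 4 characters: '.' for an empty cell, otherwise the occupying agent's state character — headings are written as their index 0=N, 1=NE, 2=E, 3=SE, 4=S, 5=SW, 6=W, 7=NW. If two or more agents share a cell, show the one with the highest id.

.7..
...4
2...
..1.
..0.

t=1: a0@(2,0):E a1@(2,3):S a2@(3,2):N a3@(2,2):NE a4@(4,1):NW
t=2: a0@(2,1):E a1@(3,3):S a2@(2,2):N a3@(1,3):NE a4@(3,0):NW
t=3: a0@(2,2):E a1@(4,3):S a2@(1,2):N a3@(0,0):NE a4@(2,3):NW
t=4: a0@(2,3):E a1@(0,3):S a2@(0,2):N a3@(4,1):NE a4@(1,2):NW
t=5: a0@(2,0):E a1@(1,3):S a2@(4,2):N a3@(3,2):NE a4@(0,1):NW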